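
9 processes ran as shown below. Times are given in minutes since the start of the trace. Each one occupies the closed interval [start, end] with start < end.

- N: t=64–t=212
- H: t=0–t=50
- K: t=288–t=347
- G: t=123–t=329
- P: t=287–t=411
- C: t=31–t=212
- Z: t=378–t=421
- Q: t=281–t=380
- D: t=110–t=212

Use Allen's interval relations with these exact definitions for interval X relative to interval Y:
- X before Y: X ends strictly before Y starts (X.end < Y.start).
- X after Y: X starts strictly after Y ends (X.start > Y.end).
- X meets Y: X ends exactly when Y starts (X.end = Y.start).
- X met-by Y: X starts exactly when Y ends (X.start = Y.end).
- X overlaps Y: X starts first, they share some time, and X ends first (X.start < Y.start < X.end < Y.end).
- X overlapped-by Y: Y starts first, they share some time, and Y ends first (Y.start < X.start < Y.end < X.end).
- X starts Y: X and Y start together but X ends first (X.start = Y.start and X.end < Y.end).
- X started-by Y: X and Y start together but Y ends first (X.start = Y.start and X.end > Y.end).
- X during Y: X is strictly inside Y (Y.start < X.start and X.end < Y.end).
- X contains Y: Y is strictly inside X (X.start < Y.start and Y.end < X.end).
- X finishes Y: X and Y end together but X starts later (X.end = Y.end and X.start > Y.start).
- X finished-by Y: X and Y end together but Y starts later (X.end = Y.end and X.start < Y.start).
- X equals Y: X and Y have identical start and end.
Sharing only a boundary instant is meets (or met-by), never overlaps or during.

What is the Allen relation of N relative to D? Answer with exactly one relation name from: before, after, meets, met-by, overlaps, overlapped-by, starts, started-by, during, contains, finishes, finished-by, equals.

finished-by

N = [t=64, t=212]; D = [t=110, t=212].
Compare endpoints: N.start < D.start, N.start < D.end, N.end > D.start, N.end = D.end.
That pattern is 'finished-by'.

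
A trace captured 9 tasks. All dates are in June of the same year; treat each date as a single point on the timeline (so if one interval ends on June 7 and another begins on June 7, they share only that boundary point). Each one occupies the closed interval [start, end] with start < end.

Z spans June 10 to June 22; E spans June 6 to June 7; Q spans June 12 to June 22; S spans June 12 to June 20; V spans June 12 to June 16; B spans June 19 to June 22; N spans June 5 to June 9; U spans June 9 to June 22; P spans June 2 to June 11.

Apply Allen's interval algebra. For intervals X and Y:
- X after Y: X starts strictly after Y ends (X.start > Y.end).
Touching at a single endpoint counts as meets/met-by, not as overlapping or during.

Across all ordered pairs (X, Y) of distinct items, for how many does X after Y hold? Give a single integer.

Checking all 72 ordered pairs for relation 'after'; matching pairs in alphabetical order:
(B, E): B after E ✓
(B, N): B after N ✓
(B, P): B after P ✓
(B, V): B after V ✓
(Q, E): Q after E ✓
(Q, N): Q after N ✓
(Q, P): Q after P ✓
(S, E): S after E ✓
(S, N): S after N ✓
(S, P): S after P ✓
(U, E): U after E ✓
(V, E): V after E ✓
(V, N): V after N ✓
(V, P): V after P ✓
(Z, E): Z after E ✓
(Z, N): Z after N ✓
Count: 16.

16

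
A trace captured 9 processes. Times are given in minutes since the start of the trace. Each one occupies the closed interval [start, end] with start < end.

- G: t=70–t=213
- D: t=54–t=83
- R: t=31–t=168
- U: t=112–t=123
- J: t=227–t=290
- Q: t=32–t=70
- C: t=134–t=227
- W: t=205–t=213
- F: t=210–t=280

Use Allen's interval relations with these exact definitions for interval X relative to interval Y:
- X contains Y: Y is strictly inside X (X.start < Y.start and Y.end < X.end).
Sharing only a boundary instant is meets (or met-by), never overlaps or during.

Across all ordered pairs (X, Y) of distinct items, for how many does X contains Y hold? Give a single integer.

Checking all 72 ordered pairs for relation 'contains'; matching pairs in alphabetical order:
(C, W): C contains W ✓
(G, U): G contains U ✓
(R, D): R contains D ✓
(R, Q): R contains Q ✓
(R, U): R contains U ✓
Count: 5.

5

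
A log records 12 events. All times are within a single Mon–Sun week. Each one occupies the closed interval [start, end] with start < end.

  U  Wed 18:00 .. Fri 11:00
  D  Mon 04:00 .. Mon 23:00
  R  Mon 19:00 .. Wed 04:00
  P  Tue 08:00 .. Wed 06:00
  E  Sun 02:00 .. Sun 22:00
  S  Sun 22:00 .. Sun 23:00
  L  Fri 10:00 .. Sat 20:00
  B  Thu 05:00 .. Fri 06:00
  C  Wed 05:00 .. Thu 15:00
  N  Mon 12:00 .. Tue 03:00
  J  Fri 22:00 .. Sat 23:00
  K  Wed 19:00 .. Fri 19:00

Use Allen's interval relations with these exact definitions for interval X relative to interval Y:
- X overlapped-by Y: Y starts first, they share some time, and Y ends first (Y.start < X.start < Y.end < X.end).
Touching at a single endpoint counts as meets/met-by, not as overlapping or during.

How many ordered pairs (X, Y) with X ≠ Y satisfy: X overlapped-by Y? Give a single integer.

12

Checking all 132 ordered pairs for relation 'overlapped-by'; matching pairs in alphabetical order:
(B, C): B overlapped-by C ✓
(C, P): C overlapped-by P ✓
(J, L): J overlapped-by L ✓
(K, C): K overlapped-by C ✓
(K, U): K overlapped-by U ✓
(L, K): L overlapped-by K ✓
(L, U): L overlapped-by U ✓
(N, D): N overlapped-by D ✓
(P, R): P overlapped-by R ✓
(R, D): R overlapped-by D ✓
(R, N): R overlapped-by N ✓
(U, C): U overlapped-by C ✓
Count: 12.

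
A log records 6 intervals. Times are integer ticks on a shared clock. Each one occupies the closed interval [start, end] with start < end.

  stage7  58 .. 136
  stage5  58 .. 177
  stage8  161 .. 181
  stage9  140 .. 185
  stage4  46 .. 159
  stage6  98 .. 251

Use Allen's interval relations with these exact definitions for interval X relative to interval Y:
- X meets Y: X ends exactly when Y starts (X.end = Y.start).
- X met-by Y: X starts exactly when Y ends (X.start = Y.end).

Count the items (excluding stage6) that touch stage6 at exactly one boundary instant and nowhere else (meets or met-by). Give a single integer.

0

Target stage6 = [98, 251].
stage4 [46, 159] → overlaps → no.
stage5 [58, 177] → overlaps → no.
stage7 [58, 136] → overlaps → no.
stage8 [161, 181] → during → no.
stage9 [140, 185] → during → no.
Total: 0.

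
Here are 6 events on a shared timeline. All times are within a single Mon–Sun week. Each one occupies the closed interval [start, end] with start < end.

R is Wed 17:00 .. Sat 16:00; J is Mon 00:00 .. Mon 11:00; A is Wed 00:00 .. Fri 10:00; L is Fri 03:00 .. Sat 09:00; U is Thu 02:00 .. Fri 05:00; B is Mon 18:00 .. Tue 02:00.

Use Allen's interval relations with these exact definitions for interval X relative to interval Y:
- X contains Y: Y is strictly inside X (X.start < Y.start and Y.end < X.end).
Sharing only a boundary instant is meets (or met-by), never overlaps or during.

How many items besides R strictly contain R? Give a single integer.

0

Target R = [Wed 17:00, Sat 16:00].
A [Wed 00:00, Fri 10:00] → overlaps → no.
B [Mon 18:00, Tue 02:00] → before → no.
J [Mon 00:00, Mon 11:00] → before → no.
L [Fri 03:00, Sat 09:00] → during → no.
U [Thu 02:00, Fri 05:00] → during → no.
Total: 0.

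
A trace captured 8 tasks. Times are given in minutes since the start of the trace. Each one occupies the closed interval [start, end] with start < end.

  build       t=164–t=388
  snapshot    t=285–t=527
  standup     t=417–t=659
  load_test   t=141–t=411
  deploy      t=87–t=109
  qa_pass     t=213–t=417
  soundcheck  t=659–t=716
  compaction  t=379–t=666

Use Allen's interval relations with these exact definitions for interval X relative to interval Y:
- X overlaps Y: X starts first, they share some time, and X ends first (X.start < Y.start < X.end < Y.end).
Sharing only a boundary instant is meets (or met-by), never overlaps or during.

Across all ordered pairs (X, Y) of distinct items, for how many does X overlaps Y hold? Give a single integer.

Checking all 56 ordered pairs for relation 'overlaps'; matching pairs in alphabetical order:
(build, compaction): build overlaps compaction ✓
(build, qa_pass): build overlaps qa_pass ✓
(build, snapshot): build overlaps snapshot ✓
(compaction, soundcheck): compaction overlaps soundcheck ✓
(load_test, compaction): load_test overlaps compaction ✓
(load_test, qa_pass): load_test overlaps qa_pass ✓
(load_test, snapshot): load_test overlaps snapshot ✓
(qa_pass, compaction): qa_pass overlaps compaction ✓
(qa_pass, snapshot): qa_pass overlaps snapshot ✓
(snapshot, compaction): snapshot overlaps compaction ✓
(snapshot, standup): snapshot overlaps standup ✓
Count: 11.

11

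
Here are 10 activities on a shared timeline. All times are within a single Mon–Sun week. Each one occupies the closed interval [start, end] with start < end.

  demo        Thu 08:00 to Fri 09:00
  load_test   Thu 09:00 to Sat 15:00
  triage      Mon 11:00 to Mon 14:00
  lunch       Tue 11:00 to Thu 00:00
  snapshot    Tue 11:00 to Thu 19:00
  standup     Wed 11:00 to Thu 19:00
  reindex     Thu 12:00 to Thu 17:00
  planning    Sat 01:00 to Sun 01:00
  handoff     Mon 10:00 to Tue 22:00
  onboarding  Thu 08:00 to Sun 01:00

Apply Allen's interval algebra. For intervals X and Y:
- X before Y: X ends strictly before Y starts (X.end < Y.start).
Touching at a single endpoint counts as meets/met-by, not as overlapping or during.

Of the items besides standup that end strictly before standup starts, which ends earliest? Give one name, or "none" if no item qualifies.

triage

Target standup = [Wed 11:00, Thu 19:00].
demo [Thu 08:00, Fri 09:00] → overlapped-by → excluded.
handoff [Mon 10:00, Tue 22:00] → before → candidate.
load_test [Thu 09:00, Sat 15:00] → overlapped-by → excluded.
lunch [Tue 11:00, Thu 00:00] → overlaps → excluded.
onboarding [Thu 08:00, Sun 01:00] → overlapped-by → excluded.
planning [Sat 01:00, Sun 01:00] → after → excluded.
reindex [Thu 12:00, Thu 17:00] → during → excluded.
snapshot [Tue 11:00, Thu 19:00] → finished-by → excluded.
triage [Mon 11:00, Mon 14:00] → before → candidate.
Among candidates, earliest end is Mon 14:00 → triage.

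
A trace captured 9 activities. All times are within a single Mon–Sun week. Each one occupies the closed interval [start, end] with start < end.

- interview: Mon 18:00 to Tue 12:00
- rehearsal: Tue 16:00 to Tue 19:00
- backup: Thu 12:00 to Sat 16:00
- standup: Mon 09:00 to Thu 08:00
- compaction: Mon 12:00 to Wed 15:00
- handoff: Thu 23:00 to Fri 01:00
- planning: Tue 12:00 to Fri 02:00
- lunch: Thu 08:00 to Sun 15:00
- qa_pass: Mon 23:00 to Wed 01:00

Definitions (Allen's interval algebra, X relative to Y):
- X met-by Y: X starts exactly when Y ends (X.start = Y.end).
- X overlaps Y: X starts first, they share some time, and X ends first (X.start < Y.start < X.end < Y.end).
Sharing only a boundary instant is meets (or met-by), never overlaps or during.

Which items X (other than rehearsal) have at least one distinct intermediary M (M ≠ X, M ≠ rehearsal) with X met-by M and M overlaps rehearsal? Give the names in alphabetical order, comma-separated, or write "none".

Target rehearsal = [Tue 16:00, Tue 19:00].
Intermediaries M with M overlaps rehearsal: none.
Union: none.

none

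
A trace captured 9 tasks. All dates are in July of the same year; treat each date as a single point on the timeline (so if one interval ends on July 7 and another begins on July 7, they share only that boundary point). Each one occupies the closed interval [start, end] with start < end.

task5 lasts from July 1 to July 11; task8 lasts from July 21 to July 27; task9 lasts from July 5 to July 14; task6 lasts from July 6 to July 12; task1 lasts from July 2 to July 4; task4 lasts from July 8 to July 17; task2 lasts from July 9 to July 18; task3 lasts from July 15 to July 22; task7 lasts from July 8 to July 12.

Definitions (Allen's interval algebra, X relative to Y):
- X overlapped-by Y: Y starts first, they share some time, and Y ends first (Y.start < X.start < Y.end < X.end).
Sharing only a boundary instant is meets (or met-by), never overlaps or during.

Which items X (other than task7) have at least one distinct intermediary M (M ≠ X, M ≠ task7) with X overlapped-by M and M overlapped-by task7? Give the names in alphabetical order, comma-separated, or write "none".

Target task7 = [July 8, July 12].
Intermediaries M with M overlapped-by task7: task2.
Via task2 — items with X overlapped-by task2: task3.
Union: task3.

task3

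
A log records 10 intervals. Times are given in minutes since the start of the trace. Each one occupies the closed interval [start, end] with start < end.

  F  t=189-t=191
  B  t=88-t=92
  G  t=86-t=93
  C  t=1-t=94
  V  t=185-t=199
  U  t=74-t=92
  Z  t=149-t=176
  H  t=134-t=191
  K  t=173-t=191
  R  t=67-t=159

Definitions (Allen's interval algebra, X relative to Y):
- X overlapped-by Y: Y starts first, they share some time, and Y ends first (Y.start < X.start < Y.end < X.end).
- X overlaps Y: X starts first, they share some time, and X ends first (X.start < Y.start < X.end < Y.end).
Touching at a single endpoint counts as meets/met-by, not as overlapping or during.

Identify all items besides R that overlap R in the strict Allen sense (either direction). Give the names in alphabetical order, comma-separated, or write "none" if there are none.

Target R = [t=67, t=159].
B [t=88, t=92] → during → no.
C [t=1, t=94] → overlaps → yes.
F [t=189, t=191] → after → no.
G [t=86, t=93] → during → no.
H [t=134, t=191] → overlapped-by → yes.
K [t=173, t=191] → after → no.
U [t=74, t=92] → during → no.
V [t=185, t=199] → after → no.
Z [t=149, t=176] → overlapped-by → yes.
Result: C, H, Z.

C, H, Z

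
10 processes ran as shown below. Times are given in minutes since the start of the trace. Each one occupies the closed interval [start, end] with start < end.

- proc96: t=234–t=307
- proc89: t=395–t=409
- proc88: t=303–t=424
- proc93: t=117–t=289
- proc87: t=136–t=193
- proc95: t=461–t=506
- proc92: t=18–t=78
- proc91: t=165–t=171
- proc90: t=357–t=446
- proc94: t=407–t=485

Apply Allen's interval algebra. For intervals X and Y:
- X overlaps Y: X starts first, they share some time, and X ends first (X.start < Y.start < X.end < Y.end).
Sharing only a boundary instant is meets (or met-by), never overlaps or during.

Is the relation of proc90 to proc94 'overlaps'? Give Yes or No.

Yes

proc90 = [t=357, t=446], proc94 = [t=407, t=485].
Actual relation of proc90 to proc94: overlaps.
Asked whether 'overlaps' holds → Yes.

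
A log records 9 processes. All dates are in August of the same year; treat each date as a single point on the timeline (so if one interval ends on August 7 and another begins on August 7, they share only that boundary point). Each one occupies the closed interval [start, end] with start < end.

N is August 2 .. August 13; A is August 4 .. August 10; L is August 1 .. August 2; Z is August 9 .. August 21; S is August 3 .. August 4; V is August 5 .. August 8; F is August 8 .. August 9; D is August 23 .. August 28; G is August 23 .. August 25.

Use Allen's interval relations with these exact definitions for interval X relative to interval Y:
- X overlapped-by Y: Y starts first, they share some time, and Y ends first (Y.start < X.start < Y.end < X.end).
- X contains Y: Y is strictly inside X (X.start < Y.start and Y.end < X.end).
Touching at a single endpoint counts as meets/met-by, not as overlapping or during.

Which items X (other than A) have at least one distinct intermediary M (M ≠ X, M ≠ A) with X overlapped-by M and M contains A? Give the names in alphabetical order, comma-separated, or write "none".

Target A = [August 4, August 10].
Intermediaries M with M contains A: N.
Via N — items with X overlapped-by N: Z.
Union: Z.

Z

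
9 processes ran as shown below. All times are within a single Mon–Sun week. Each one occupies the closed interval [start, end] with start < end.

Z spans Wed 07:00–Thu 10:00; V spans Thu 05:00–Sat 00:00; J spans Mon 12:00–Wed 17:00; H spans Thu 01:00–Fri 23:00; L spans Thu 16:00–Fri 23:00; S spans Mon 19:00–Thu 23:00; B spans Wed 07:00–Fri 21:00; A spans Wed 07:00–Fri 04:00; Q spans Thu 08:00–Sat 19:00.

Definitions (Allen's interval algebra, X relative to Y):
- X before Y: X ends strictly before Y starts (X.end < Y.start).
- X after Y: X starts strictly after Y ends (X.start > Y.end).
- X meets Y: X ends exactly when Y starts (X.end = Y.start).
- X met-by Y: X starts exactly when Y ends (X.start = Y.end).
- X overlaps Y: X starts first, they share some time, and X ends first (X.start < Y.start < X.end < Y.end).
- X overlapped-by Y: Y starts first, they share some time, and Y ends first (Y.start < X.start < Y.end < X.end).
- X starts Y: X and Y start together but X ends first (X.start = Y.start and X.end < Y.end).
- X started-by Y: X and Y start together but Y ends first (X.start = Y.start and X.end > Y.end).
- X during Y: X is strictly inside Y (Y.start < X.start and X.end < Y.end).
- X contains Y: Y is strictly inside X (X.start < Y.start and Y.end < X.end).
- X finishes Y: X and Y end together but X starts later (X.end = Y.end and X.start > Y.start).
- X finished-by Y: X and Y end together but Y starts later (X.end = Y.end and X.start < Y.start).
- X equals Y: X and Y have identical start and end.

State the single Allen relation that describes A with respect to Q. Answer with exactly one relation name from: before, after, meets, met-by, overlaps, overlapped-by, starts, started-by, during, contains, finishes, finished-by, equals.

A = [Wed 07:00, Fri 04:00]; Q = [Thu 08:00, Sat 19:00].
Compare endpoints: A.start < Q.start, A.start < Q.end, A.end > Q.start, A.end < Q.end.
That pattern is 'overlaps'.

overlaps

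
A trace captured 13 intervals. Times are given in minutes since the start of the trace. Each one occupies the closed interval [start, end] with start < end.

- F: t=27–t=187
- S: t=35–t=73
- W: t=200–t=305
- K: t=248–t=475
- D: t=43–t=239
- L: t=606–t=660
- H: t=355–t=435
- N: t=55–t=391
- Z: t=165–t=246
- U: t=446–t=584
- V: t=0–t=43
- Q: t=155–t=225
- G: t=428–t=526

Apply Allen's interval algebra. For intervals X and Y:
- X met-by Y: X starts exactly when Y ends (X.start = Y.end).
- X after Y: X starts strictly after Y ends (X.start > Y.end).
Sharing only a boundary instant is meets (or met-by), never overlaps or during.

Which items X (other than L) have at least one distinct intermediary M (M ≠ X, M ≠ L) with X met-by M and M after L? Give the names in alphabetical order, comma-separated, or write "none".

none

Target L = [t=606, t=660].
Intermediaries M with M after L: none.
Union: none.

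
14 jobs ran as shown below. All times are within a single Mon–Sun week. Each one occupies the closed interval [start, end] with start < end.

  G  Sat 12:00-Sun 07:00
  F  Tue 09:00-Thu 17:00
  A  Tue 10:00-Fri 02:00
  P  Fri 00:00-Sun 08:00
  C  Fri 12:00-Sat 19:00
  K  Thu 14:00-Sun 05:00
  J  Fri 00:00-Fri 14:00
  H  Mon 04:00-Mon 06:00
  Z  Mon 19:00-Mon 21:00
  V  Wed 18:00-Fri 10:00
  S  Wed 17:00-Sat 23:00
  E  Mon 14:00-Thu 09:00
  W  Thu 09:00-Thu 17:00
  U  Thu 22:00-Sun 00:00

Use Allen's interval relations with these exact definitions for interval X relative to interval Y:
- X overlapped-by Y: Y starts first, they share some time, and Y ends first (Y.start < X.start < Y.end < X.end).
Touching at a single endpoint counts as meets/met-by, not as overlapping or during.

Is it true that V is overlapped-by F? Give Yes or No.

V = [Wed 18:00, Fri 10:00], F = [Tue 09:00, Thu 17:00].
Actual relation of V to F: overlapped-by.
Asked whether 'overlapped-by' holds → Yes.

Yes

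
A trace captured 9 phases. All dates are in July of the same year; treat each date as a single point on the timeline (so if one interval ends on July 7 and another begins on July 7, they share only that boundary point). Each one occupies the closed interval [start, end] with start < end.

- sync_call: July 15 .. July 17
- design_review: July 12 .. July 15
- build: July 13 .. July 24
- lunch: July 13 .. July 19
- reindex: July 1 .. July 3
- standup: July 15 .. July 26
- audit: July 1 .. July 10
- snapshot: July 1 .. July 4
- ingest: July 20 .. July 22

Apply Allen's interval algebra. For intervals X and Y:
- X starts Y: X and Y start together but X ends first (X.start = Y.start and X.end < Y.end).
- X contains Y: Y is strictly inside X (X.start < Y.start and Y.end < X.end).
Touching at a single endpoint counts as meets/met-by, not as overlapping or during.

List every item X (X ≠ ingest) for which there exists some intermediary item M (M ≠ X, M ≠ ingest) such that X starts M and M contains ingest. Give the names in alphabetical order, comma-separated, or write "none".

lunch, sync_call

Target ingest = [July 20, July 22].
Intermediaries M with M contains ingest: build, standup.
Via build — items with X starts build: lunch.
Via standup — items with X starts standup: sync_call.
Union: lunch, sync_call.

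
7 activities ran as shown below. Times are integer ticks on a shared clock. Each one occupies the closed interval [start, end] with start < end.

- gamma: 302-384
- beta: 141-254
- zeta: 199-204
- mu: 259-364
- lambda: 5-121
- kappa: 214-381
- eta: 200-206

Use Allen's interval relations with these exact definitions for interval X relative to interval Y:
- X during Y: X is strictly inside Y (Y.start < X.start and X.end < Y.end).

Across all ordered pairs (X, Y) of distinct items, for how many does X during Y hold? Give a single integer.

3

Checking all 42 ordered pairs for relation 'during'; matching pairs in alphabetical order:
(eta, beta): eta during beta ✓
(mu, kappa): mu during kappa ✓
(zeta, beta): zeta during beta ✓
Count: 3.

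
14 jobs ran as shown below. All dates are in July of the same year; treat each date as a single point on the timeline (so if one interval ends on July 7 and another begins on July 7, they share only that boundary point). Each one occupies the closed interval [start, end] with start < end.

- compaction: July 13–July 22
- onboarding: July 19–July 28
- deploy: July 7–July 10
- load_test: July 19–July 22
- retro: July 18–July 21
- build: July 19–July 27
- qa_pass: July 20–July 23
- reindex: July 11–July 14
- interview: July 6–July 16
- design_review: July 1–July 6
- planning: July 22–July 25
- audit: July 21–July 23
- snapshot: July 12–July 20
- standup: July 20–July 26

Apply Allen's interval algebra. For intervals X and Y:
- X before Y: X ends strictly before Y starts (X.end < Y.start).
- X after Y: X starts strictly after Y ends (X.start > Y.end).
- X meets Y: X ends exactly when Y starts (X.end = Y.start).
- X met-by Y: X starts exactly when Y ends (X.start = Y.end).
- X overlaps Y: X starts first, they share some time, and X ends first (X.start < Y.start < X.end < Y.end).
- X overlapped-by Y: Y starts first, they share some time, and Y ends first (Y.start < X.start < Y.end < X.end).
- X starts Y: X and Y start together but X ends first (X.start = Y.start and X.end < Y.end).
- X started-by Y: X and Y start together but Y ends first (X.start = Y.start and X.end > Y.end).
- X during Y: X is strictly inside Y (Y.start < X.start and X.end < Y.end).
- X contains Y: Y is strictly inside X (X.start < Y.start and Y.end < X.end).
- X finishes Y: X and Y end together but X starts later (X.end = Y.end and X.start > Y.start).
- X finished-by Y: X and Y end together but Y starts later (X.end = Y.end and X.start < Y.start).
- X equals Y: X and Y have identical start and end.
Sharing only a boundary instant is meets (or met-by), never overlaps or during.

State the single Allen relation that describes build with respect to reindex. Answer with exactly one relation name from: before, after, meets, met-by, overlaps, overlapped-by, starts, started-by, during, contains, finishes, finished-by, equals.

build = [July 19, July 27]; reindex = [July 11, July 14].
Compare endpoints: build.start > reindex.start, build.start > reindex.end, build.end > reindex.start, build.end > reindex.end.
That pattern is 'after'.

after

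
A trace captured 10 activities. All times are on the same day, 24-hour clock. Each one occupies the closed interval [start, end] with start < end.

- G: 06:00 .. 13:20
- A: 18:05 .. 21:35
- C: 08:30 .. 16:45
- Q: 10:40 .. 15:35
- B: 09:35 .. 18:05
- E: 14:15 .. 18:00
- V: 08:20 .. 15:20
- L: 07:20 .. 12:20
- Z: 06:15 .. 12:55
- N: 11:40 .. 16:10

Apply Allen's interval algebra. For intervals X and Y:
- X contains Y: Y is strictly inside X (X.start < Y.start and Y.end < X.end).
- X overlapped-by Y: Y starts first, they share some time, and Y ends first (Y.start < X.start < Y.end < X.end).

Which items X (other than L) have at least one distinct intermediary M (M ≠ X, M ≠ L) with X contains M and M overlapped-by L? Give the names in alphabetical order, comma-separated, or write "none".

B, C

Target L = [07:20, 12:20].
Intermediaries M with M overlapped-by L: B, C, N, Q, V.
Via B — items with X contains B: none.
Via C — items with X contains C: none.
Via N — items with X contains N: B, C.
Via Q — items with X contains Q: B, C.
Via V — items with X contains V: none.
Union: B, C.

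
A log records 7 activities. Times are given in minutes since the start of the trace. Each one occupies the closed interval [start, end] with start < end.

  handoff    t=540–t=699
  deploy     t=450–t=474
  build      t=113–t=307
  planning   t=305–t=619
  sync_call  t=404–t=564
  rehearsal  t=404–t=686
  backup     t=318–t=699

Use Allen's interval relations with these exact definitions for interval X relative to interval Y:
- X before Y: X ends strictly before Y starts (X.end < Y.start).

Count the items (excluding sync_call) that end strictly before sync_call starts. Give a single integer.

Target sync_call = [t=404, t=564].
backup [t=318, t=699] → contains → no.
build [t=113, t=307] → before → counts.
deploy [t=450, t=474] → during → no.
handoff [t=540, t=699] → overlapped-by → no.
planning [t=305, t=619] → contains → no.
rehearsal [t=404, t=686] → started-by → no.
Total: 1.

1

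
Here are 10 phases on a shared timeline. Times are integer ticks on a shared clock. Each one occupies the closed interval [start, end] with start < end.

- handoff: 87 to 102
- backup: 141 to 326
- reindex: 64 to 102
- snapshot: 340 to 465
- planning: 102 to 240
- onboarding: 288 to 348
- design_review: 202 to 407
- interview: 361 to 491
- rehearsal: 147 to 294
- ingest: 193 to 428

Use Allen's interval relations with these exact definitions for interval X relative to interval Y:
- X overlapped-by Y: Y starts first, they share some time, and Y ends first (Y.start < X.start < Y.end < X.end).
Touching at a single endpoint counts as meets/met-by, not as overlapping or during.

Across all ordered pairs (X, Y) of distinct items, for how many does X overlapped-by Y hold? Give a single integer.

16

Checking all 90 ordered pairs for relation 'overlapped-by'; matching pairs in alphabetical order:
(backup, planning): backup overlapped-by planning ✓
(design_review, backup): design_review overlapped-by backup ✓
(design_review, planning): design_review overlapped-by planning ✓
(design_review, rehearsal): design_review overlapped-by rehearsal ✓
(ingest, backup): ingest overlapped-by backup ✓
(ingest, planning): ingest overlapped-by planning ✓
(ingest, rehearsal): ingest overlapped-by rehearsal ✓
(interview, design_review): interview overlapped-by design_review ✓
(interview, ingest): interview overlapped-by ingest ✓
(interview, snapshot): interview overlapped-by snapshot ✓
(onboarding, backup): onboarding overlapped-by backup ✓
(onboarding, rehearsal): onboarding overlapped-by rehearsal ✓
(rehearsal, planning): rehearsal overlapped-by planning ✓
(snapshot, design_review): snapshot overlapped-by design_review ✓
(snapshot, ingest): snapshot overlapped-by ingest ✓
(snapshot, onboarding): snapshot overlapped-by onboarding ✓
Count: 16.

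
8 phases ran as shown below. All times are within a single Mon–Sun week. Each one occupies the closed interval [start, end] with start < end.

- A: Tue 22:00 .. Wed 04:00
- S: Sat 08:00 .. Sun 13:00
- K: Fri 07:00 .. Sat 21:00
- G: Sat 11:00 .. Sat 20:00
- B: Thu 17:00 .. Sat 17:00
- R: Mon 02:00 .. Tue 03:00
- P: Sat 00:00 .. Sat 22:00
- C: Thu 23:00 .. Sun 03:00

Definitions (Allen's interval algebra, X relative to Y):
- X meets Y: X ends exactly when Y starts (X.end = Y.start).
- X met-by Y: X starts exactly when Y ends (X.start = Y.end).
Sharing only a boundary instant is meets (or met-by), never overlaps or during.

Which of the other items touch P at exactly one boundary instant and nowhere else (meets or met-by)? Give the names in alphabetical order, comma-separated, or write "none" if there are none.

none

Target P = [Sat 00:00, Sat 22:00].
A [Tue 22:00, Wed 04:00] → before → no.
B [Thu 17:00, Sat 17:00] → overlaps → no.
C [Thu 23:00, Sun 03:00] → contains → no.
G [Sat 11:00, Sat 20:00] → during → no.
K [Fri 07:00, Sat 21:00] → overlaps → no.
R [Mon 02:00, Tue 03:00] → before → no.
S [Sat 08:00, Sun 13:00] → overlapped-by → no.
Result: none.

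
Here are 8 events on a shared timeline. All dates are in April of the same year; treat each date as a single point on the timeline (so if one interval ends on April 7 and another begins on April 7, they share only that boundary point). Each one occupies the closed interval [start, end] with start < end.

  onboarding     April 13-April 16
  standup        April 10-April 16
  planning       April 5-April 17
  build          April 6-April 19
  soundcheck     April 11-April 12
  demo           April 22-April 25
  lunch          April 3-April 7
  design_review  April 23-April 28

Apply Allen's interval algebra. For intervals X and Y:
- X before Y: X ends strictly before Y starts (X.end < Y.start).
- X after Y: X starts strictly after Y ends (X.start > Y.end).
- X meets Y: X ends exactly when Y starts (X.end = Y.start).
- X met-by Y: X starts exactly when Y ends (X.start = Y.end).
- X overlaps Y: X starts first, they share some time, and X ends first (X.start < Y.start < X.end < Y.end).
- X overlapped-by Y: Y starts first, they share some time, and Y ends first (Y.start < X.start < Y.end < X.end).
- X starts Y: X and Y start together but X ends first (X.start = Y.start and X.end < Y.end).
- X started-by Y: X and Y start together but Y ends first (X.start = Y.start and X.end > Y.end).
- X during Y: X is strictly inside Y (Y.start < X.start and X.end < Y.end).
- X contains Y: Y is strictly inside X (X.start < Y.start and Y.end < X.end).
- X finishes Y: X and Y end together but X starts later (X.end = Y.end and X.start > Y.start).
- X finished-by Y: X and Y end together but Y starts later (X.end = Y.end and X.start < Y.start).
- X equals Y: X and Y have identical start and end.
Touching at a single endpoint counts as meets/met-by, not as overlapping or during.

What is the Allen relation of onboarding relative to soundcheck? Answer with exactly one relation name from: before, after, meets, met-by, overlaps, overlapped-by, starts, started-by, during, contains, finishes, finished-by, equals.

after

onboarding = [April 13, April 16]; soundcheck = [April 11, April 12].
Compare endpoints: onboarding.start > soundcheck.start, onboarding.start > soundcheck.end, onboarding.end > soundcheck.start, onboarding.end > soundcheck.end.
That pattern is 'after'.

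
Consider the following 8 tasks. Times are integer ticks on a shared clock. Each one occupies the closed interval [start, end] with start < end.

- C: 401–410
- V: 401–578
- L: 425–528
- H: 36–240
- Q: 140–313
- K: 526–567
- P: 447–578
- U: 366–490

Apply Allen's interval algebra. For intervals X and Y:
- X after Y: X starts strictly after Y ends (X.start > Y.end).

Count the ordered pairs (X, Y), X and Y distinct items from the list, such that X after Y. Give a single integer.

Checking all 56 ordered pairs for relation 'after'; matching pairs in alphabetical order:
(C, H): C after H ✓
(C, Q): C after Q ✓
(K, C): K after C ✓
(K, H): K after H ✓
(K, Q): K after Q ✓
(K, U): K after U ✓
(L, C): L after C ✓
(L, H): L after H ✓
(L, Q): L after Q ✓
(P, C): P after C ✓
(P, H): P after H ✓
(P, Q): P after Q ✓
(U, H): U after H ✓
(U, Q): U after Q ✓
(V, H): V after H ✓
(V, Q): V after Q ✓
Count: 16.

16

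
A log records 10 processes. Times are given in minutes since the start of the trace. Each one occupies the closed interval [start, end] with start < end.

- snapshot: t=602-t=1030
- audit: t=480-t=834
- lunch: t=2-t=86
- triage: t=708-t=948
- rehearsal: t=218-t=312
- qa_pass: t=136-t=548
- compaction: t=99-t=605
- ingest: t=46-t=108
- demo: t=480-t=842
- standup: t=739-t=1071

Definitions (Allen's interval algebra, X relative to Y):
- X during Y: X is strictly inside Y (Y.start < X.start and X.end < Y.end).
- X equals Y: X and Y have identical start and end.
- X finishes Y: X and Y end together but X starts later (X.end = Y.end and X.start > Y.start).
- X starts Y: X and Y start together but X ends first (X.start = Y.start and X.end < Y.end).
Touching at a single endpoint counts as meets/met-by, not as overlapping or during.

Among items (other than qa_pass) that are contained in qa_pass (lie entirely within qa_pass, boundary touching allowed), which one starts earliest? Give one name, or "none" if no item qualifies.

Target qa_pass = [t=136, t=548].
audit [t=480, t=834] → overlapped-by → excluded.
compaction [t=99, t=605] → contains → excluded.
demo [t=480, t=842] → overlapped-by → excluded.
ingest [t=46, t=108] → before → excluded.
lunch [t=2, t=86] → before → excluded.
rehearsal [t=218, t=312] → during → candidate.
snapshot [t=602, t=1030] → after → excluded.
standup [t=739, t=1071] → after → excluded.
triage [t=708, t=948] → after → excluded.
Among candidates, earliest start is t=218 → rehearsal.

rehearsal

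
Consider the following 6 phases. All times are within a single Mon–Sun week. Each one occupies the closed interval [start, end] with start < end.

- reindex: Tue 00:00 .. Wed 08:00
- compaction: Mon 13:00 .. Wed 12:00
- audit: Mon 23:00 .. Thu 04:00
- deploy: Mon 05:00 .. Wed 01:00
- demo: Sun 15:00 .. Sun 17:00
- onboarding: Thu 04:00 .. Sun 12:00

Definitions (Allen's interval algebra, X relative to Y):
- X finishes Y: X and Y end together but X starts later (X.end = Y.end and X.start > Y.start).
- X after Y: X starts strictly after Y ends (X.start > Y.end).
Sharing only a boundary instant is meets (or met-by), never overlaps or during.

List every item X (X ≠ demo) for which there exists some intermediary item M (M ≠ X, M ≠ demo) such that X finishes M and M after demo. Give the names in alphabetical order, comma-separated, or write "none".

Target demo = [Sun 15:00, Sun 17:00].
Intermediaries M with M after demo: none.
Union: none.

none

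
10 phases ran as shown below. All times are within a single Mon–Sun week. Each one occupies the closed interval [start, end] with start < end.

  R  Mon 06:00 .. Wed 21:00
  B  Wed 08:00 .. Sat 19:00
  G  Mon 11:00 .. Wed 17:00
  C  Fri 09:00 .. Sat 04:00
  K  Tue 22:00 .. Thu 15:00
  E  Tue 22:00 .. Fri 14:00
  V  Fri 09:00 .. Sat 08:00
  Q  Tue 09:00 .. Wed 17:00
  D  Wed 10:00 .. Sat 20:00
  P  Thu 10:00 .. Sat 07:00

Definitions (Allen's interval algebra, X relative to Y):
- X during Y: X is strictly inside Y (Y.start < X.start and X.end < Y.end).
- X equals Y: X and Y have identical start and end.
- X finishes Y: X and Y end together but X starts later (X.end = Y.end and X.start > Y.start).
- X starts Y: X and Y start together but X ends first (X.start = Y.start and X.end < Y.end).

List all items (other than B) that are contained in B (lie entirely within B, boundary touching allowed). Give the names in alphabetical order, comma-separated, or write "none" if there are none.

Target B = [Wed 08:00, Sat 19:00].
C [Fri 09:00, Sat 04:00] → during → yes.
D [Wed 10:00, Sat 20:00] → overlapped-by → no.
E [Tue 22:00, Fri 14:00] → overlaps → no.
G [Mon 11:00, Wed 17:00] → overlaps → no.
K [Tue 22:00, Thu 15:00] → overlaps → no.
P [Thu 10:00, Sat 07:00] → during → yes.
Q [Tue 09:00, Wed 17:00] → overlaps → no.
R [Mon 06:00, Wed 21:00] → overlaps → no.
V [Fri 09:00, Sat 08:00] → during → yes.
Result: C, P, V.

C, P, V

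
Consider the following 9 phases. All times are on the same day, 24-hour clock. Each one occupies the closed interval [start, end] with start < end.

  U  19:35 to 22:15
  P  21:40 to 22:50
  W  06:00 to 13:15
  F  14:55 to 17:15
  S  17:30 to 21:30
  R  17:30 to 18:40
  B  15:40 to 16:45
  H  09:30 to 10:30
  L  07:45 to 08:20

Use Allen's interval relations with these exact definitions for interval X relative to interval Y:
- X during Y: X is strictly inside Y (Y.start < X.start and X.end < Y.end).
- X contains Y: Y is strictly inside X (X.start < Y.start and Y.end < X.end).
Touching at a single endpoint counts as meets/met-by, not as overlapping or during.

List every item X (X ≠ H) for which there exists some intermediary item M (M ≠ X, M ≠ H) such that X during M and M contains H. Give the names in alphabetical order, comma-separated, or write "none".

L

Target H = [09:30, 10:30].
Intermediaries M with M contains H: W.
Via W — items with X during W: L.
Union: L.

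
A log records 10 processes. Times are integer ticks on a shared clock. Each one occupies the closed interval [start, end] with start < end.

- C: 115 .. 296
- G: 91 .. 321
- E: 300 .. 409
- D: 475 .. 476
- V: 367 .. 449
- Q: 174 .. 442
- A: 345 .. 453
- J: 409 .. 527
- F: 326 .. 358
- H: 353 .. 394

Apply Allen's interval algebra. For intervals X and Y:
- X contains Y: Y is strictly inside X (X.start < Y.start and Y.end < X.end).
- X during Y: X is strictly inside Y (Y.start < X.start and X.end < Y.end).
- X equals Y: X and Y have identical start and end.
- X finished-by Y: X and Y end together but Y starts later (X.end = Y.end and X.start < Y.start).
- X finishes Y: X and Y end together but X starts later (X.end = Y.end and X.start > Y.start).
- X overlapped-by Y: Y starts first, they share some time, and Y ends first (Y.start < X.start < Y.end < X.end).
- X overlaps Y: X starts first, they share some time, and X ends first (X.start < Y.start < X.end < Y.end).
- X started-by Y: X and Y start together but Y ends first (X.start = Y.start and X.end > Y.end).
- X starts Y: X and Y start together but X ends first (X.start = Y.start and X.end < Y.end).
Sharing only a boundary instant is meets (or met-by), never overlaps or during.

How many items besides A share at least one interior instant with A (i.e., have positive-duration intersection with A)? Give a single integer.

6

Target A = [345, 453].
C [115, 296] → before → no.
D [475, 476] → after → no.
E [300, 409] → overlaps → counts.
F [326, 358] → overlaps → counts.
G [91, 321] → before → no.
H [353, 394] → during → counts.
J [409, 527] → overlapped-by → counts.
Q [174, 442] → overlaps → counts.
V [367, 449] → during → counts.
Total: 6.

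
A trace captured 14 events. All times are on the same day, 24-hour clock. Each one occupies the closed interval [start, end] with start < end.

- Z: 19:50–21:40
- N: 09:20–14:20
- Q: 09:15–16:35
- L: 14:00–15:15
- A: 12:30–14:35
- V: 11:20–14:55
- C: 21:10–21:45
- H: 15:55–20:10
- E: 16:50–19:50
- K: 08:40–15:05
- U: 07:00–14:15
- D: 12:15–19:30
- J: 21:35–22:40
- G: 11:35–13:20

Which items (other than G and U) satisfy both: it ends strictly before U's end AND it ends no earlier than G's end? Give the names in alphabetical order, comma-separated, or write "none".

none

Conditions: its end is strictly before U's end (X.end < 14:15) AND its end is no earlier than G's end (X.end >= 13:20).
A: end 14:35 < 14:15? ✗; end 14:35 >= 13:20? ✓ → no.
C: end 21:45 < 14:15? ✗; end 21:45 >= 13:20? ✓ → no.
D: end 19:30 < 14:15? ✗; end 19:30 >= 13:20? ✓ → no.
E: end 19:50 < 14:15? ✗; end 19:50 >= 13:20? ✓ → no.
H: end 20:10 < 14:15? ✗; end 20:10 >= 13:20? ✓ → no.
J: end 22:40 < 14:15? ✗; end 22:40 >= 13:20? ✓ → no.
K: end 15:05 < 14:15? ✗; end 15:05 >= 13:20? ✓ → no.
L: end 15:15 < 14:15? ✗; end 15:15 >= 13:20? ✓ → no.
N: end 14:20 < 14:15? ✗; end 14:20 >= 13:20? ✓ → no.
Q: end 16:35 < 14:15? ✗; end 16:35 >= 13:20? ✓ → no.
V: end 14:55 < 14:15? ✗; end 14:55 >= 13:20? ✓ → no.
Z: end 21:40 < 14:15? ✗; end 21:40 >= 13:20? ✓ → no.
Result: none.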